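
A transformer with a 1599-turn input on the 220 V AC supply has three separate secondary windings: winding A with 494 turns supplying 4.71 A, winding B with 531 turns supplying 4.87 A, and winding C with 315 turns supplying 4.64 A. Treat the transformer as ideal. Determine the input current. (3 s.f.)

I_in ≈ 3.99 A

V_A = 220 × 494/1599 = 67.967 V; V_B = 220 × 531/1599 = 73.058 V; V_C = 220 × 315/1599 = 43.340 V.
P_out = V_A I_A + V_B I_B + V_C I_C = 67.967×4.71 + 73.058×4.87 + 43.340×4.64 = 320.13 + 355.79 + 201.10 = 877.02 W.
Ideal ⇒ P_in = P_out, so I_in = P_out/V_in = 877.02/220 = 3.99 A.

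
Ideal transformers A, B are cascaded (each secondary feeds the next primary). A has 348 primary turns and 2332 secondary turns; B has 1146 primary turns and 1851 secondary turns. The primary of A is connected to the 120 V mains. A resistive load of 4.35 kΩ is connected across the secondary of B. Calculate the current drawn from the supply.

After A: V = 120.00 × 2332/348 = 804.14 V.
After B: V = 804.14 × 1851/1146 = 1298.8 V.
I_load = 1298.8/4350 = 0.29858 A, so P_out = 1298.8 × 0.29858 = 387.81 W.
All ideal ⇒ P_in = P_out, so I_supply = 387.81/120 = 3.23 A.

I_supply ≈ 3.23 A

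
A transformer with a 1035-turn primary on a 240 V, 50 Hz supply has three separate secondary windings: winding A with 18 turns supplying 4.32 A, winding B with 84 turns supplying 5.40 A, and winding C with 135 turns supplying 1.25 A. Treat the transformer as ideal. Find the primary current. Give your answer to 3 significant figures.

V_A = 240 × 18/1035 = 4.1739 V; V_B = 240 × 84/1035 = 19.478 V; V_C = 240 × 135/1035 = 31.304 V.
P_out = V_A I_A + V_B I_B + V_C I_C = 4.1739×4.32 + 19.478×5.40 + 31.304×1.25 = 18.031 + 105.18 + 39.130 = 162.34 W.
Ideal ⇒ P_in = P_out, so I_p = P_out/V_p = 162.34/240 = 0.676 A.

I_p ≈ 0.676 A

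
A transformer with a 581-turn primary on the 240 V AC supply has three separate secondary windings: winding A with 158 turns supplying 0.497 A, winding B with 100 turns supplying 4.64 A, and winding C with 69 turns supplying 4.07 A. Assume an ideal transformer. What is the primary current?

V_A = 240 × 158/581 = 65.267 V; V_B = 240 × 100/581 = 41.308 V; V_C = 240 × 69/581 = 28.503 V.
P_out = V_A I_A + V_B I_B + V_C I_C = 65.267×0.497 + 41.308×4.64 + 28.503×4.07 = 32.438 + 191.67 + 116.01 = 340.11 W.
Ideal ⇒ P_in = P_out, so I_p = P_out/V_p = 340.11/240 = 1.42 A.

I_p ≈ 1.42 A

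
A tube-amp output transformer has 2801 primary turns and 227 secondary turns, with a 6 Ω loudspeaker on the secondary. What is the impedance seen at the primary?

Z_p = (N_p/N_s)² × Z_s = (2801/227)² × 6 = 914 Ω.

Z_p ≈ 914 Ω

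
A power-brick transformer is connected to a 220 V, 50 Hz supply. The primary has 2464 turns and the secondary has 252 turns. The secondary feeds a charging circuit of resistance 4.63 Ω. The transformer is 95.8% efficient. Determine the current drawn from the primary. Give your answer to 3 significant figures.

I_p ≈ 0.519 A

V_s = 220 × 252/2464 = 22.500 V.
I_s = V_s/R = 22.500/4.63 = 4.8596 A.
P_out = V_s I_s = 22.500 × 4.8596 = 109.34 W.
P_in = P_out/η = 109.34/0.958 = 114.13 W.
I_p = P_in/V_p = 114.13/220 = 0.519 A.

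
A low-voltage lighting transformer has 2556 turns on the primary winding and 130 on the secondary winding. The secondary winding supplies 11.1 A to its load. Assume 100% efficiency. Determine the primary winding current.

For an ideal transformer I_p/I_s = N_s/N_p, so I_p = 11.1 × 130/2556 = 0.565 A.

I_p ≈ 0.565 A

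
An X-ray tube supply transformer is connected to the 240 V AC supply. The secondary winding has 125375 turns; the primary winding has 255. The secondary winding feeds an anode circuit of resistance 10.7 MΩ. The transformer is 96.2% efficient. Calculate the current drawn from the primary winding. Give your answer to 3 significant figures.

I_p ≈ 5.64 A

V_s = 240 × 125375/255 = 118000 V.
I_s = V_s/R = 118000/(1.07×10^7) = 0.011028 A.
P_out = V_s I_s = 118000 × 0.011028 = 1301.3 W.
P_in = P_out/η = 1301.3/0.962 = 1352.7 W.
I_p = P_in/V_p = 1352.7/240 = 5.64 A.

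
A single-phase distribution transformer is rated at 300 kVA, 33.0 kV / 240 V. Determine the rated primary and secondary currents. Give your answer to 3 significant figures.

I_p = S/V_p = 300000/33000 = 9.09 A.
I_s = S/V_s = 300000/240 = 1250 A.

I_p ≈ 9.09 A, I_s ≈ 1250 A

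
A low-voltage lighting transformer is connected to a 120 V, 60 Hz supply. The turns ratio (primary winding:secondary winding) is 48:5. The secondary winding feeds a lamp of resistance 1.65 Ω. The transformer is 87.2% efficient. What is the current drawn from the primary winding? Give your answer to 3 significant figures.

V_s = 120 × 5/48 = 12.500 V.
I_s = V_s/R = 12.500/1.65 = 7.5758 A.
P_out = V_s I_s = 12.500 × 7.5758 = 94.697 W.
P_in = P_out/η = 94.697/0.872 = 108.60 W.
I_p = P_in/V_p = 108.60/120 = 0.905 A.

I_p ≈ 0.905 A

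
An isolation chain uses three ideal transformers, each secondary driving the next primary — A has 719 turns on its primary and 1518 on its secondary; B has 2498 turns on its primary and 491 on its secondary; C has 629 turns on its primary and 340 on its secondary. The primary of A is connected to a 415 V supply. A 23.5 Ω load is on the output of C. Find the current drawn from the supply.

Secondary of A: V = 415.00 × 1518/719 = 876.18 V.
Secondary of B: V = 876.18 × 491/2498 = 172.22 V.
Secondary of C: V = 172.22 × 340/629 = 93.091 V.
I_load = 93.091/23.5 = 3.9613 A, so P_out = 93.091 × 3.9613 = 368.76 W.
All ideal ⇒ P_in = P_out, so I_supply = 368.76/415 = 0.889 A.

I_supply ≈ 0.889 A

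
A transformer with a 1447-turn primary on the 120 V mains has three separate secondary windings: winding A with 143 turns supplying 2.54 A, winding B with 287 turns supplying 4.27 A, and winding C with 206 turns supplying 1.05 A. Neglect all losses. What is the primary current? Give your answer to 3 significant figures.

I_p ≈ 1.25 A

V_A = 120 × 143/1447 = 11.859 V; V_B = 120 × 287/1447 = 23.801 V; V_C = 120 × 206/1447 = 17.084 V.
P_out = V_A I_A + V_B I_B + V_C I_C = 11.859×2.54 + 23.801×4.27 + 17.084×1.05 = 30.122 + 101.63 + 17.938 = 149.69 W.
Ideal ⇒ P_in = P_out, so I_p = P_out/V_p = 149.69/120 = 1.25 A.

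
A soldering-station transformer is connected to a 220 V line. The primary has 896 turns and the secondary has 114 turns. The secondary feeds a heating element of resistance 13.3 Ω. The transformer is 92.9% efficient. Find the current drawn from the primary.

I_p ≈ 0.288 A

V_s = 220 × 114/896 = 27.991 V.
I_s = V_s/R = 27.991/13.3 = 2.1046 A.
P_out = V_s I_s = 27.991 × 2.1046 = 58.910 W.
P_in = P_out/η = 58.910/0.929 = 63.412 W.
I_p = P_in/V_p = 63.412/220 = 0.288 A.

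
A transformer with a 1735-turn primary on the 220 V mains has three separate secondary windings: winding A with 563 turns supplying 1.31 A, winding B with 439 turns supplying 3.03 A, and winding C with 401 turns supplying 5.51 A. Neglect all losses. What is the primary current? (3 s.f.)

I_p ≈ 2.47 A

V_A = 220 × 563/1735 = 71.389 V; V_B = 220 × 439/1735 = 55.666 V; V_C = 220 × 401/1735 = 50.847 V.
P_out = V_A I_A + V_B I_B + V_C I_C = 71.389×1.31 + 55.666×3.03 + 50.847×5.51 = 93.520 + 168.67 + 280.17 = 542.36 W.
Ideal ⇒ P_in = P_out, so I_p = P_out/V_p = 542.36/220 = 2.47 A.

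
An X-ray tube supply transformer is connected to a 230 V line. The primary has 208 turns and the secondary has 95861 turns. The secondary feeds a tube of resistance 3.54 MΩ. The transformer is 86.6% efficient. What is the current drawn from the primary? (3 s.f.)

V_s = 230 × 95861/208 = 106000 V.
I_s = V_s/R = 106000/(3.54×10^6) = 0.029944 A.
P_out = V_s I_s = 106000 × 0.029944 = 3174.0 W.
P_in = P_out/η = 3174.0/0.866 = 3665.2 W.
I_p = P_in/V_p = 3665.2/230 = 15.9 A.

I_p ≈ 15.9 A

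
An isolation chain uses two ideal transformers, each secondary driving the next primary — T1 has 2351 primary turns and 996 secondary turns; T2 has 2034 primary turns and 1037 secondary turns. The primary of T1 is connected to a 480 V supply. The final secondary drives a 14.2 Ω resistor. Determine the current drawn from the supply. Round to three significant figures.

After T1: V = 480.00 × 996/2351 = 203.35 V.
After T2: V = 203.35 × 1037/2034 = 103.68 V.
I_load = 103.68/14.2 = 7.3011 A, so P_out = 103.68 × 7.3011 = 756.94 W.
All ideal ⇒ P_in = P_out, so I_supply = 756.94/480 = 1.58 A.

I_supply ≈ 1.58 A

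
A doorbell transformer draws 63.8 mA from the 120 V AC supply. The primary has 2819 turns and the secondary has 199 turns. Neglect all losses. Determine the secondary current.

I_s ≈ 0.904 A

I_s/I_p = N_p/N_s, so I_s = 0.0638 × 2819/199 = 0.904 A.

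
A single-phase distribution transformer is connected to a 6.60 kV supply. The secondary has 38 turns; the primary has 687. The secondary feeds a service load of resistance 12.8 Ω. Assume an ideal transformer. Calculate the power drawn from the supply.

P ≈ 10400 W

V_s = V_p × N_s/N_p = 6600 × 38/687 = 365.07 V.
I_s = V_s/R = 365.07/12.8 = 28.521 A.
I_p = I_s × N_s/N_p = 28.521 × 38/687 = 1.5776 A.
P = V_p I_p = 6600 × 1.5776 = 10400 W.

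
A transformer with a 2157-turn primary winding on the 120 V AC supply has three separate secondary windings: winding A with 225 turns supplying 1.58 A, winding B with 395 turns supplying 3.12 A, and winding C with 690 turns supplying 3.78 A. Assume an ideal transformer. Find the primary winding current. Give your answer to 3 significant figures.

I_p ≈ 1.95 A

V_A = 120 × 225/2157 = 12.517 V; V_B = 120 × 395/2157 = 21.975 V; V_C = 120 × 690/2157 = 38.387 V.
P_out = V_A I_A + V_B I_B + V_C I_C = 12.517×1.58 + 21.975×3.12 + 38.387×3.78 = 19.777 + 68.562 + 145.10 = 233.44 W.
Ideal ⇒ P_in = P_out, so I_p = P_out/V_p = 233.44/120 = 1.95 A.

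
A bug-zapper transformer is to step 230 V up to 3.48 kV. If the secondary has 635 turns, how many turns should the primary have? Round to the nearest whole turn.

N_p = 42 turns

N_p/N_s = V_p/V_s, so N_p = 635 × 230/3480 = 42.0 ≈ 42 turns.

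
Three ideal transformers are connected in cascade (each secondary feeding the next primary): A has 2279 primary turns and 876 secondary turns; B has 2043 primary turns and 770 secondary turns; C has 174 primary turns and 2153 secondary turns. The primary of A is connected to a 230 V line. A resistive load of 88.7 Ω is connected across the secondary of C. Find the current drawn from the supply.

Secondary of A: V = 230.00 × 876/2279 = 88.407 V.
Secondary of B: V = 88.407 × 770/2043 = 33.320 V.
Secondary of C: V = 33.320 × 2153/174 = 412.29 V.
I_load = 412.29/88.7 = 4.6482 A, so P_out = 412.29 × 4.6482 = 1916.4 W.
All ideal ⇒ P_in = P_out, so I_supply = 1916.4/230 = 8.33 A.

I_supply ≈ 8.33 A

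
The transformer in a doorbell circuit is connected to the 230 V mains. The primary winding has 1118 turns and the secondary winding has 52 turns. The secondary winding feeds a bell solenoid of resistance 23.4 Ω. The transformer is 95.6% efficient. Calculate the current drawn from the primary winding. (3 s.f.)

V_s = 230 × 52/1118 = 10.698 V.
I_s = V_s/R = 10.698/23.4 = 0.45717 A.
P_out = V_s I_s = 10.698 × 0.45717 = 4.8906 W.
P_in = P_out/η = 4.8906/0.956 = 5.1157 W.
I_p = P_in/V_p = 5.1157/230 = 0.0222 A.

I_p ≈ 0.0222 A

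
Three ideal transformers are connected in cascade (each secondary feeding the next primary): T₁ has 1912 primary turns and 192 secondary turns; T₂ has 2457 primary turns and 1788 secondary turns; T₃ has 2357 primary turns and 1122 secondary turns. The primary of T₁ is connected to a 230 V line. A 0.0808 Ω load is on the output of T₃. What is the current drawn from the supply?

Secondary of T₁: V = 230.00 × 192/1912 = 23.096 V.
Secondary of T₂: V = 23.096 × 1788/2457 = 16.808 V.
Secondary of T₃: V = 16.808 × 1122/2357 = 8.0009 V.
I_load = 8.0009/0.0808 = 99.021 A, so P_out = 8.0009 × 99.021 = 792.25 W.
All ideal ⇒ P_in = P_out, so I_supply = 792.25/230 = 3.44 A.

I_supply ≈ 3.44 A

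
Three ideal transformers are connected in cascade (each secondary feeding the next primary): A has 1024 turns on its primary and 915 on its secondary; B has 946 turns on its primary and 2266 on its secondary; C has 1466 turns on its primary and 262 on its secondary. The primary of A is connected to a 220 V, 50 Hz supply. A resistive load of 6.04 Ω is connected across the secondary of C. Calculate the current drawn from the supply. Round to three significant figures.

I_supply ≈ 5.33 A

After A: V = 220.00 × 915/1024 = 196.58 V.
After B: V = 196.58 × 2266/946 = 470.88 V.
After C: V = 470.88 × 262/1466 = 84.155 V.
I_load = 84.155/6.04 = 13.933 A, so P_out = 84.155 × 13.933 = 1172.5 W.
All ideal ⇒ P_in = P_out, so I_supply = 1172.5/220 = 5.33 A.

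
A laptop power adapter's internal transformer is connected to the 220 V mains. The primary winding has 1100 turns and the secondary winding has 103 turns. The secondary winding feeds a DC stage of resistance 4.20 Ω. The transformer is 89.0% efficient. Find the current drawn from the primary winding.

I_p ≈ 0.516 A

V_s = 220 × 103/1100 = 20.600 V.
I_s = V_s/R = 20.600/4.20 = 4.9048 A.
P_out = V_s I_s = 20.600 × 4.9048 = 101.04 W.
P_in = P_out/η = 101.04/0.890 = 113.53 W.
I_p = P_in/V_p = 113.53/220 = 0.516 A.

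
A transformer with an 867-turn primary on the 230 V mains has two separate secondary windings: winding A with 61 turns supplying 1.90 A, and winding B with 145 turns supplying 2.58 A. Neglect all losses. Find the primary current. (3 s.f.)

I_p ≈ 0.565 A

V_A = 230 × 61/867 = 16.182 V; V_B = 230 × 145/867 = 38.466 V.
P_out = V_A I_A + V_B I_B = 16.182×1.90 + 38.466×2.58 = 30.746 + 99.242 = 129.99 W.
Ideal ⇒ P_in = P_out, so I_p = P_out/V_p = 129.99/230 = 0.565 A.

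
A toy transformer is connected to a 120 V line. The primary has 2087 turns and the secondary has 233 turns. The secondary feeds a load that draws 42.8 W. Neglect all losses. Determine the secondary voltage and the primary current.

V_s = V_p × N_s/N_p = 120 × 233/2087 = 13.397 V.
I_s = P/V_s = 42.8/13.397 = 3.1947 A.
I_p = I_s × N_s/N_p = 3.1947 × 233/2087 = 0.357 A.

V_s ≈ 13.4 V, I_p ≈ 0.357 A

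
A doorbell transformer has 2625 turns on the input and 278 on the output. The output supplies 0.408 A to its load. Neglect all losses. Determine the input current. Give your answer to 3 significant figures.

I_in ≈ 0.0432 A

For an ideal transformer I_in/I_out = N_out/N_in, so I_in = 0.408 × 278/2625 = 0.0432 A.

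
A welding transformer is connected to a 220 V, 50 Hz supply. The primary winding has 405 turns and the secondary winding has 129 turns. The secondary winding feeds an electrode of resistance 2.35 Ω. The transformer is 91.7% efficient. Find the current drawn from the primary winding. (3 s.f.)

V_s = 220 × 129/405 = 70.074 V.
I_s = V_s/R = 70.074/2.35 = 29.819 A.
P_out = V_s I_s = 70.074 × 29.819 = 2089.5 W.
P_in = P_out/η = 2089.5/0.917 = 2278.6 W.
I_p = P_in/V_p = 2278.6/220 = 10.4 A.

I_p ≈ 10.4 A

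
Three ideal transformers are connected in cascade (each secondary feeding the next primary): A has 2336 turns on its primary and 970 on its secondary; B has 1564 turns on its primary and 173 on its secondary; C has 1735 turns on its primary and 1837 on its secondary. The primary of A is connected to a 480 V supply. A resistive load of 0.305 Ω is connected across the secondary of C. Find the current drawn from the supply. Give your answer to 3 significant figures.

I_supply ≈ 3.72 A

After A: V = 480.00 × 970/2336 = 199.32 V.
After B: V = 199.32 × 173/1564 = 22.047 V.
After C: V = 22.047 × 1837/1735 = 23.343 V.
I_load = 23.343/0.305 = 76.535 A, so P_out = 23.343 × 76.535 = 1786.6 W.
All ideal ⇒ P_in = P_out, so I_supply = 1786.6/480 = 3.72 A.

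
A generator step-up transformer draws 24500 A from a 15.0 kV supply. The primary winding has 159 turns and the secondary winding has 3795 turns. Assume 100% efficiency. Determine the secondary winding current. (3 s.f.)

I_s/I_p = N_p/N_s, so I_s = 24500 × 159/3795 = 1030 A.

I_s ≈ 1030 A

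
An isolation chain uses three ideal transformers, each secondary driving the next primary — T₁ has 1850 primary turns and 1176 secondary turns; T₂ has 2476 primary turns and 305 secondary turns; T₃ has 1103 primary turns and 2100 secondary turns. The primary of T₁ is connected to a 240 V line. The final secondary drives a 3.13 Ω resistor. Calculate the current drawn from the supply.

After T₁: V = 240.00 × 1176/1850 = 152.56 V.
After T₂: V = 152.56 × 305/2476 = 18.793 V.
After T₃: V = 18.793 × 2100/1103 = 35.780 V.
I_load = 35.780/3.13 = 11.431 A, so P_out = 35.780 × 11.431 = 409.01 W.
All ideal ⇒ P_in = P_out, so I_supply = 409.01/240 = 1.70 A.

I_supply ≈ 1.70 A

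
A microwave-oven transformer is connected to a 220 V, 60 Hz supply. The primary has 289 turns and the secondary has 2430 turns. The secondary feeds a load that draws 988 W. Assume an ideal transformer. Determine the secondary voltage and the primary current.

V_s ≈ 1850 V, I_p ≈ 4.49 A

V_s = V_p × N_s/N_p = 220 × 2430/289 = 1849.8 V.
I_s = P/V_s = 988/1849.8 = 0.53410 A.
I_p = I_s × N_s/N_p = 0.53410 × 2430/289 = 4.49 A.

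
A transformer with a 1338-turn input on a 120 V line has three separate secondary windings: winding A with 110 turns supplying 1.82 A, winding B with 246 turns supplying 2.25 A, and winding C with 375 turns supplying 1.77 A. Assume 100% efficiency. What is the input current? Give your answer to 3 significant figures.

I_in ≈ 1.06 A

V_A = 120 × 110/1338 = 9.8655 V; V_B = 120 × 246/1338 = 22.063 V; V_C = 120 × 375/1338 = 33.632 V.
P_out = V_A I_A + V_B I_B + V_C I_C = 9.8655×1.82 + 22.063×2.25 + 33.632×1.77 = 17.955 + 49.641 + 59.529 = 127.13 W.
Ideal ⇒ P_in = P_out, so I_in = P_out/V_in = 127.13/120 = 1.06 A.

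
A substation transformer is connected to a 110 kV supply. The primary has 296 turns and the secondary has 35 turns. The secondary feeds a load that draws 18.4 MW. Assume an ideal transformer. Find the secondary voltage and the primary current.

V_s = V_p × N_s/N_p = 110000 × 35/296 = 13007 V.
I_s = P/V_s = 1.84×10^7/13007 = 1414.6 A.
I_p = I_s × N_s/N_p = 1414.6 × 35/296 = 167 A.

V_s ≈ 13000 V, I_p ≈ 167 A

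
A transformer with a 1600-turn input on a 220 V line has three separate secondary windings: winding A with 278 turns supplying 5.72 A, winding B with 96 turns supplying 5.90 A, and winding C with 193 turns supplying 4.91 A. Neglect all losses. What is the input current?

V_A = 220 × 278/1600 = 38.225 V; V_B = 220 × 96/1600 = 13.200 V; V_C = 220 × 193/1600 = 26.538 V.
P_out = V_A I_A + V_B I_B + V_C I_C = 38.225×5.72 + 13.200×5.90 + 26.538×4.91 = 218.65 + 77.880 + 130.30 = 426.83 W.
Ideal ⇒ P_in = P_out, so I_in = P_out/V_in = 426.83/220 = 1.94 A.

I_in ≈ 1.94 A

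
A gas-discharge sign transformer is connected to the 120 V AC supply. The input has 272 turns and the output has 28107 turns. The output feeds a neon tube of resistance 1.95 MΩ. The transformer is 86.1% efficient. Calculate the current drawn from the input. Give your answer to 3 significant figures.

V_out = 120 × 28107/272 = 12400 V.
I_out = V_out/R = 12400/(1.95×10^6) = 0.0063590 A.
P_out = V_out I_out = 12400 × 0.0063590 = 78.853 W.
P_in = P_out/η = 78.853/0.861 = 91.583 W.
I_in = P_in/V_in = 91.583/120 = 0.763 A.

I_in ≈ 0.763 A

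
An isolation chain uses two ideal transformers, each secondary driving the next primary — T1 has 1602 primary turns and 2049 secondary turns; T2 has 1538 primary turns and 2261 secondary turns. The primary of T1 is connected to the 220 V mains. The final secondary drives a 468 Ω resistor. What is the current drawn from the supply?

Secondary of T1: V = 220.00 × 2049/1602 = 281.39 V.
Secondary of T2: V = 281.39 × 2261/1538 = 413.66 V.
I_load = 413.66/468 = 0.88389 A, so P_out = 413.66 × 0.88389 = 365.63 W.
All ideal ⇒ P_in = P_out, so I_supply = 365.63/220 = 1.66 A.

I_supply ≈ 1.66 A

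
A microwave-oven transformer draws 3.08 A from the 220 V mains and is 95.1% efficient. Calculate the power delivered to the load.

P_in = V_in I_in = 220 × 3.08 = 677.60 W.
P_out = η P_in = 0.951 × 677.60 = 644 W.

P_out ≈ 644 W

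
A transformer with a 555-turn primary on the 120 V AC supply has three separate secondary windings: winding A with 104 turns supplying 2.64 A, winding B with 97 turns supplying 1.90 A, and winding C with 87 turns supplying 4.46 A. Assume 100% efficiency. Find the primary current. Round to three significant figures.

V_A = 120 × 104/555 = 22.486 V; V_B = 120 × 97/555 = 20.973 V; V_C = 120 × 87/555 = 18.811 V.
P_out = V_A I_A + V_B I_B + V_C I_C = 22.486×2.64 + 20.973×1.90 + 18.811×4.46 = 59.364 + 39.849 + 83.896 = 183.11 W.
Ideal ⇒ P_in = P_out, so I_p = P_out/V_p = 183.11/120 = 1.53 A.

I_p ≈ 1.53 A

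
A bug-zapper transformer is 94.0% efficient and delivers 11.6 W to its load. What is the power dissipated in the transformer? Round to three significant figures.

P_loss ≈ 0.740 W

P_in = P_out/η = 11.6/0.940 = 12.3404 W.
P_loss = P_in − P_out = 12.3404 − 11.6 = 0.740 W.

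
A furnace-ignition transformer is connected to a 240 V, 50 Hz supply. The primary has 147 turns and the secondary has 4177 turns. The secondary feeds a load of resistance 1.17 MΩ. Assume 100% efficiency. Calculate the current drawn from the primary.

V_s = V_p × N_s/N_p = 240 × 4177/147 = 6819.6 V.
I_s = V_s/R = 6819.6/(1.17×10^6) = 0.0058287 A.
For an ideal transformer I_p N_p = I_s N_s, so I_p = 0.0058287 × 4177/147 = 0.166 A.

I_p ≈ 0.166 A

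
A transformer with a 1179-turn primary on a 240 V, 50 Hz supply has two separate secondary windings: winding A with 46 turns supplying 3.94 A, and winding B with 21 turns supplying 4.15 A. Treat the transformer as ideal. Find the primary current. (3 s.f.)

I_p ≈ 0.228 A

V_A = 240 × 46/1179 = 9.3639 V; V_B = 240 × 21/1179 = 4.2748 V.
P_out = V_A I_A + V_B I_B = 9.3639×3.94 + 4.2748×4.15 = 36.894 + 17.740 = 54.634 W.
Ideal ⇒ P_in = P_out, so I_p = P_out/V_p = 54.634/240 = 0.228 A.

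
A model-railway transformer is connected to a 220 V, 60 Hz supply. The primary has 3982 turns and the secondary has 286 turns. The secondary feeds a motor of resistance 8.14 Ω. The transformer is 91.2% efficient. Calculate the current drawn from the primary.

I_p ≈ 0.153 A

V_s = 220 × 286/3982 = 15.801 V.
I_s = V_s/R = 15.801/8.14 = 1.9412 A.
P_out = V_s I_s = 15.801 × 1.9412 = 30.673 W.
P_in = P_out/η = 30.673/0.912 = 33.632 W.
I_p = P_in/V_p = 33.632/220 = 0.153 A.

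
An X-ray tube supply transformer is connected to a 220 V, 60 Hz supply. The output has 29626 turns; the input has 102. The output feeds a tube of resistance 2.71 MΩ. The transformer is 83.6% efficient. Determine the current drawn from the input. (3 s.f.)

I_in ≈ 8.19 A

V_out = 220 × 29626/102 = 63899 V.
I_out = V_out/R = 63899/(2.71×10^6) = 0.023579 A.
P_out = V_out I_out = 63899 × 0.023579 = 1506.7 W.
P_in = P_out/η = 1506.7/0.836 = 1802.3 W.
I_in = P_in/V_in = 1802.3/220 = 8.19 A.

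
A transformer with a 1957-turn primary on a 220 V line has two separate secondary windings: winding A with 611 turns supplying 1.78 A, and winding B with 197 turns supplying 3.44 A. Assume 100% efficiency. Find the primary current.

V_A = 220 × 611/1957 = 68.687 V; V_B = 220 × 197/1957 = 22.146 V.
P_out = V_A I_A + V_B I_B = 68.687×1.78 + 22.146×3.44 = 122.26 + 76.183 = 198.45 W.
Ideal ⇒ P_in = P_out, so I_p = P_out/V_p = 198.45/220 = 0.902 A.

I_p ≈ 0.902 A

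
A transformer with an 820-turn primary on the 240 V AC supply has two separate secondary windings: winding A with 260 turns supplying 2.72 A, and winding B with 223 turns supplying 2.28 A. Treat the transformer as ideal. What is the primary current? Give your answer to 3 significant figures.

V_A = 240 × 260/820 = 76.098 V; V_B = 240 × 223/820 = 65.268 V.
P_out = V_A I_A + V_B I_B = 76.098×2.72 + 65.268×2.28 = 206.99 + 148.81 = 355.80 W.
Ideal ⇒ P_in = P_out, so I_p = P_out/V_p = 355.80/240 = 1.48 A.

I_p ≈ 1.48 A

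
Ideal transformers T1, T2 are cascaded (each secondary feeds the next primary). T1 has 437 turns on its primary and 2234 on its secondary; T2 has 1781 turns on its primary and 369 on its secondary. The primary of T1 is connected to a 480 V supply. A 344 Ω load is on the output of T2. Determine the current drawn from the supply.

Secondary of T1: V = 480.00 × 2234/437 = 2453.8 V.
Secondary of T2: V = 2453.8 × 369/1781 = 508.40 V.
I_load = 508.40/344 = 1.4779 A, so P_out = 508.40 × 1.4779 = 751.37 W.
All ideal ⇒ P_in = P_out, so I_supply = 751.37/480 = 1.57 A.

I_supply ≈ 1.57 A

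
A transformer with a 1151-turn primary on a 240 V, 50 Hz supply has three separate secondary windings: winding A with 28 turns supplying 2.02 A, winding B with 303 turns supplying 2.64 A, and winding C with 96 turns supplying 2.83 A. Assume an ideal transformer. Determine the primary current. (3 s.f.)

V_A = 240 × 28/1151 = 5.8384 V; V_B = 240 × 303/1151 = 63.180 V; V_C = 240 × 96/1151 = 20.017 V.
P_out = V_A I_A + V_B I_B + V_C I_C = 5.8384×2.02 + 63.180×2.64 + 20.017×2.83 = 11.794 + 166.79 + 56.649 = 235.24 W.
Ideal ⇒ P_in = P_out, so I_p = P_out/V_p = 235.24/240 = 0.980 A.

I_p ≈ 0.980 A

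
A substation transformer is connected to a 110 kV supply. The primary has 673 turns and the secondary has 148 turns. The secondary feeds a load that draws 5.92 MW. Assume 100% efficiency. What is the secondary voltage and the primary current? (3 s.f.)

V_s = V_p × N_s/N_p = 110000 × 148/673 = 24190 V.
I_s = P/V_s = 5.92×10^6/24190 = 244.73 A.
I_p = I_s × N_s/N_p = 244.73 × 148/673 = 53.8 A.

V_s ≈ 24200 V, I_p ≈ 53.8 A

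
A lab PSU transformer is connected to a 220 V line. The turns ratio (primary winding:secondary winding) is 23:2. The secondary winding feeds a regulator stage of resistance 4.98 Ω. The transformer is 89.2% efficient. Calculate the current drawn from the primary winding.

I_p ≈ 0.374 A

V_s = 220 × 2/23 = 19.130 V.
I_s = V_s/R = 19.130/4.98 = 3.8415 A.
P_out = V_s I_s = 19.130 × 3.8415 = 73.489 W.
P_in = P_out/η = 73.489/0.892 = 82.386 W.
I_p = P_in/V_p = 82.386/220 = 0.374 A.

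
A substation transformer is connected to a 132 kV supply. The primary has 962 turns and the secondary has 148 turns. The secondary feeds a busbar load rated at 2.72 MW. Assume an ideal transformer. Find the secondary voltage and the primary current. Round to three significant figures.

V_s ≈ 20300 V, I_p ≈ 20.6 A

V_s = V_p × N_s/N_p = 132000 × 148/962 = 20308 V.
I_s = P/V_s = 2.72×10^6/20308 = 133.94 A.
I_p = I_s × N_s/N_p = 133.94 × 148/962 = 20.6 A.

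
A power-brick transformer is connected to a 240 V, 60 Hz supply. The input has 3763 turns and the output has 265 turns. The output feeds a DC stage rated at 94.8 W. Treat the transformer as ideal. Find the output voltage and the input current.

V_out = V_in × N_out/N_in = 240 × 265/3763 = 16.901 V.
I_out = P/V_out = 94.8/16.901 = 5.6090 A.
I_in = I_out × N_out/N_in = 5.6090 × 265/3763 = 0.395 A.

V_out ≈ 16.9 V, I_in ≈ 0.395 A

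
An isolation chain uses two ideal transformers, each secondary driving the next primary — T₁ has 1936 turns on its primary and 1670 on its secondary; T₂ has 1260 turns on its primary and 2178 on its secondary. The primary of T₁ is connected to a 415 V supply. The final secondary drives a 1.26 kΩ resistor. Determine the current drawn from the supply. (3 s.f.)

Secondary of T₁: V = 415.00 × 1670/1936 = 357.98 V.
Secondary of T₂: V = 357.98 × 2178/1260 = 618.79 V.
I_load = 618.79/1260 = 0.49111 A, so P_out = 618.79 × 0.49111 = 303.89 W.
All ideal ⇒ P_in = P_out, so I_supply = 303.89/415 = 0.732 A.

I_supply ≈ 0.732 A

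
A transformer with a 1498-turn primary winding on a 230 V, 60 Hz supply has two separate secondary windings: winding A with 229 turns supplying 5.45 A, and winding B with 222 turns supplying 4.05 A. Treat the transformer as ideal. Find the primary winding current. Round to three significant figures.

I_p ≈ 1.43 A

V_A = 230 × 229/1498 = 35.160 V; V_B = 230 × 222/1498 = 34.085 V.
P_out = V_A I_A + V_B I_B = 35.160×5.45 + 34.085×4.05 = 191.62 + 138.05 = 329.67 W.
Ideal ⇒ P_in = P_out, so I_p = P_out/V_p = 329.67/230 = 1.43 A.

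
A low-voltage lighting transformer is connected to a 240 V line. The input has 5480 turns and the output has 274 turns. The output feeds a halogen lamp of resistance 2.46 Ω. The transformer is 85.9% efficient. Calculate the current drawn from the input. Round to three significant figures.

I_in ≈ 0.284 A

V_out = 240 × 274/5480 = 12.000 V.
I_out = V_out/R = 12.000/2.46 = 4.8780 A.
P_out = V_out I_out = 12.000 × 4.8780 = 58.537 W.
P_in = P_out/η = 58.537/0.859 = 68.145 W.
I_in = P_in/V_in = 68.145/240 = 0.284 A.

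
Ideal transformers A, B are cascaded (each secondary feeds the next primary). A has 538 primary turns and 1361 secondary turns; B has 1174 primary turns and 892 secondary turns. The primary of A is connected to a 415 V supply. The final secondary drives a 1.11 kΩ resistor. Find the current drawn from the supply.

I_supply ≈ 1.38 A

After A: V = 415.00 × 1361/538 = 1049.8 V.
After B: V = 1049.8 × 892/1174 = 797.67 V.
I_load = 797.67/1110 = 0.71862 A, so P_out = 797.67 × 0.71862 = 573.22 W.
All ideal ⇒ P_in = P_out, so I_supply = 573.22/415 = 1.38 A.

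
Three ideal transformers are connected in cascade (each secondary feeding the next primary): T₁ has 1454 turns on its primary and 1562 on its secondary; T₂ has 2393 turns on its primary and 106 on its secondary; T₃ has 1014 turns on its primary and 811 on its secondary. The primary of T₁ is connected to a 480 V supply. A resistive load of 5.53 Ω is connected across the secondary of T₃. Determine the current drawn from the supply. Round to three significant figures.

I_supply ≈ 0.126 A

Secondary of T₁: V = 480.00 × 1562/1454 = 515.65 V.
Secondary of T₂: V = 515.65 × 106/2393 = 22.841 V.
Secondary of T₃: V = 22.841 × 811/1014 = 18.269 V.
I_load = 18.269/5.53 = 3.3035 A, so P_out = 18.269 × 3.3035 = 60.351 W.
All ideal ⇒ P_in = P_out, so I_supply = 60.351/480 = 0.126 A.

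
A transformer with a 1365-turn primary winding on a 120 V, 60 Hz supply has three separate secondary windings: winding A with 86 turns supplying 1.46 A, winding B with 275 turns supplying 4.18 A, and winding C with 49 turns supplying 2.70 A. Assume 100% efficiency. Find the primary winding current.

V_A = 120 × 86/1365 = 7.5604 V; V_B = 120 × 275/1365 = 24.176 V; V_C = 120 × 49/1365 = 4.3077 V.
P_out = V_A I_A + V_B I_B + V_C I_C = 7.5604×1.46 + 24.176×4.18 + 4.3077×2.70 = 11.038 + 101.05 + 11.631 = 123.72 W.
Ideal ⇒ P_in = P_out, so I_p = P_out/V_p = 123.72/120 = 1.03 A.

I_p ≈ 1.03 A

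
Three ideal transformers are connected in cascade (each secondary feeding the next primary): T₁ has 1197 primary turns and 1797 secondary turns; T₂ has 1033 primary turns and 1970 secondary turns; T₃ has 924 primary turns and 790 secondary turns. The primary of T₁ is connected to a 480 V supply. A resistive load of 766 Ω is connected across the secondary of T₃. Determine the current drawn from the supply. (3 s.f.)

I_supply ≈ 3.75 A

After T₁: V = 480.00 × 1797/1197 = 720.60 V.
After T₂: V = 720.60 × 1970/1033 = 1374.2 V.
After T₃: V = 1374.2 × 790/924 = 1174.9 V.
I_load = 1174.9/766 = 1.5339 A, so P_out = 1174.9 × 1.5339 = 1802.2 W.
All ideal ⇒ P_in = P_out, so I_supply = 1802.2/480 = 3.75 A.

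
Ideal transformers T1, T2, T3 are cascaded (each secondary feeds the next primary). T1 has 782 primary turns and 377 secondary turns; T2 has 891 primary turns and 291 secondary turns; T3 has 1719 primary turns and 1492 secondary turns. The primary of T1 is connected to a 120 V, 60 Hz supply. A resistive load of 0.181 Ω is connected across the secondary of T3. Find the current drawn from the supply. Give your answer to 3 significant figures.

Secondary of T1: V = 120.00 × 377/782 = 57.852 V.
Secondary of T2: V = 57.852 × 291/891 = 18.894 V.
Secondary of T3: V = 18.894 × 1492/1719 = 16.399 V.
I_load = 16.399/0.181 = 90.604 A, so P_out = 16.399 × 90.604 = 1485.8 W.
All ideal ⇒ P_in = P_out, so I_supply = 1485.8/120 = 12.4 A.

I_supply ≈ 12.4 A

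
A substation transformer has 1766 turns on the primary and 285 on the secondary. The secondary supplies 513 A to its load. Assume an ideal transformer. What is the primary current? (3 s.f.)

For an ideal transformer I_p/I_s = N_s/N_p, so I_p = 513 × 285/1766 = 82.8 A.

I_p ≈ 82.8 A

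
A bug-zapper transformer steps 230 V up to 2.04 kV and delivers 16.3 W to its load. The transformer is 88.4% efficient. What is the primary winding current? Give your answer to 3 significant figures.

I_p ≈ 0.0802 A

P_in = P_out/η = 16.3/0.884 = 18.439 W.
I_p = P_in/V_p = 18.439/230 = 0.0802 A.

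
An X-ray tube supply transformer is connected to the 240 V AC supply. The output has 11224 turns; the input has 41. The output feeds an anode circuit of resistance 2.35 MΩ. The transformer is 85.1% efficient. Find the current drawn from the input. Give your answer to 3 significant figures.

I_in ≈ 8.99 A

V_out = 240 × 11224/41 = 65701 V.
I_out = V_out/R = 65701/(2.35×10^6) = 0.027958 A.
P_out = V_out I_out = 65701 × 0.027958 = 1836.9 W.
P_in = P_out/η = 1836.9/0.851 = 2158.5 W.
I_in = P_in/V_in = 2158.5/240 = 8.99 A.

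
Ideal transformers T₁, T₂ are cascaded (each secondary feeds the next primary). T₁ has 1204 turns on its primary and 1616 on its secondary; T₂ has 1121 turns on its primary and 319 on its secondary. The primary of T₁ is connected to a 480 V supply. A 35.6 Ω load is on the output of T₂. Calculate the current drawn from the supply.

After T₁: V = 480.00 × 1616/1204 = 644.25 V.
After T₂: V = 644.25 × 319/1121 = 183.33 V.
I_load = 183.33/35.6 = 5.1498 A, so P_out = 183.33 × 5.1498 = 944.13 W.
All ideal ⇒ P_in = P_out, so I_supply = 944.13/480 = 1.97 A.

I_supply ≈ 1.97 A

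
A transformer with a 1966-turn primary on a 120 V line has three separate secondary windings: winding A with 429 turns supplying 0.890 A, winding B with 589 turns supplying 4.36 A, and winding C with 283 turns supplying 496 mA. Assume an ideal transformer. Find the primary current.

V_A = 120 × 429/1966 = 26.185 V; V_B = 120 × 589/1966 = 35.951 V; V_C = 120 × 283/1966 = 17.274 V.
P_out = V_A I_A + V_B I_B + V_C I_C = 26.185×0.890 + 35.951×4.36 + 17.274×0.496 = 23.305 + 156.75 + 8.5677 = 188.62 W.
Ideal ⇒ P_in = P_out, so I_p = P_out/V_p = 188.62/120 = 1.57 A.

I_p ≈ 1.57 A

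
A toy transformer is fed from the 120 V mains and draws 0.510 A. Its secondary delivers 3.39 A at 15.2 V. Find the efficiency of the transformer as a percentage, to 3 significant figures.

P_in = 120 × 0.510 = 61.2000 W.
P_out = 15.2 × 3.39 = 51.5280 W.
η = P_out/P_in = 51.5280/61.2000 = 0.842.

η ≈ 84.2%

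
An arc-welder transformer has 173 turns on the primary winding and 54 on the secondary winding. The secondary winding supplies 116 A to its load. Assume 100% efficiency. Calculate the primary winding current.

For an ideal transformer I_p/I_s = N_s/N_p, so I_p = 116 × 54/173 = 36.2 A.

I_p ≈ 36.2 A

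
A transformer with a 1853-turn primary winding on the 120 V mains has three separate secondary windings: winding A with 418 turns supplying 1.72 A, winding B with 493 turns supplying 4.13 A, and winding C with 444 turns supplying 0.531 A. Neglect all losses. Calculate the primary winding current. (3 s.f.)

I_p ≈ 1.61 A

V_A = 120 × 418/1853 = 27.070 V; V_B = 120 × 493/1853 = 31.927 V; V_C = 120 × 444/1853 = 28.753 V.
P_out = V_A I_A + V_B I_B + V_C I_C = 27.070×1.72 + 31.927×4.13 + 28.753×0.531 = 46.560 + 131.86 + 15.268 = 193.68 W.
Ideal ⇒ P_in = P_out, so I_p = P_out/V_p = 193.68/120 = 1.61 A.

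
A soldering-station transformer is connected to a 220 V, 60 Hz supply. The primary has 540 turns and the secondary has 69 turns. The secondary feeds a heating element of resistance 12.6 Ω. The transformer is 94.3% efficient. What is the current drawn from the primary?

I_p ≈ 0.302 A

V_s = 220 × 69/540 = 28.111 V.
I_s = V_s/R = 28.111/12.6 = 2.2310 A.
P_out = V_s I_s = 28.111 × 2.2310 = 62.717 W.
P_in = P_out/η = 62.717/0.943 = 66.508 W.
I_p = P_in/V_p = 66.508/220 = 0.302 A.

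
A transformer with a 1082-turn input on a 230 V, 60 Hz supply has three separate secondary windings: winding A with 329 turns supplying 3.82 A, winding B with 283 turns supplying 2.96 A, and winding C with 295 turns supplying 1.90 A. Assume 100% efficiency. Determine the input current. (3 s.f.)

I_in ≈ 2.45 A

V_A = 230 × 329/1082 = 69.935 V; V_B = 230 × 283/1082 = 60.157 V; V_C = 230 × 295/1082 = 62.708 V.
P_out = V_A I_A + V_B I_B + V_C I_C = 69.935×3.82 + 60.157×2.96 + 62.708×1.90 = 267.15 + 178.07 + 119.15 = 564.36 W.
Ideal ⇒ P_in = P_out, so I_in = P_out/V_in = 564.36/230 = 2.45 A.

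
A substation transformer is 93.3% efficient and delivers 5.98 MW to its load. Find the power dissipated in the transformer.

P_loss ≈ 429000 W

P_in = P_out/η = 5.98×10^6/0.933 = 6.40943×10^6 W.
P_loss = P_in − P_out = 6.40943×10^6 − 5.98×10^6 = 429000 W.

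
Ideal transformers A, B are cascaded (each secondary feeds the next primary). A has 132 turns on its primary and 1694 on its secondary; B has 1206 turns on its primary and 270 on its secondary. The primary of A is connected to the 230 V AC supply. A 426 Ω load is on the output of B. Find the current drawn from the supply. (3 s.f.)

Secondary of A: V = 230.00 × 1694/132 = 2951.7 V.
Secondary of B: V = 2951.7 × 270/1206 = 660.82 V.
I_load = 660.82/426 = 1.5512 A, so P_out = 660.82 × 1.5512 = 1025.1 W.
All ideal ⇒ P_in = P_out, so I_supply = 1025.1/230 = 4.46 A.

I_supply ≈ 4.46 A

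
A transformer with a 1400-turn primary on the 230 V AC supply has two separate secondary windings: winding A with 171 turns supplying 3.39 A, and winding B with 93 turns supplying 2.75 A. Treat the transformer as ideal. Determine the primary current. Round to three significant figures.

I_p ≈ 0.597 A

V_A = 230 × 171/1400 = 28.093 V; V_B = 230 × 93/1400 = 15.279 V.
P_out = V_A I_A + V_B I_B = 28.093×3.39 + 15.279×2.75 = 95.235 + 42.016 = 137.25 W.
Ideal ⇒ P_in = P_out, so I_p = P_out/V_p = 137.25/230 = 0.597 A.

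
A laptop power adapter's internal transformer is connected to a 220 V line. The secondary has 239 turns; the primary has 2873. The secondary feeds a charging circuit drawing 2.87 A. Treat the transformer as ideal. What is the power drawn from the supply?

I_p = I_s × N_s/N_p = 2.87 × 239/2873 = 0.23875 A.
P = V_p I_p = 220 × 0.23875 = 52.5 W.

P ≈ 52.5 W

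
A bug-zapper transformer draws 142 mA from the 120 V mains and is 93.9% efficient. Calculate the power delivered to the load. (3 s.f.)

P_out ≈ 16.0 W

P_in = V_p I_p = 120 × 0.142 = 17.040 W.
P_out = η P_in = 0.939 × 17.040 = 16.0 W.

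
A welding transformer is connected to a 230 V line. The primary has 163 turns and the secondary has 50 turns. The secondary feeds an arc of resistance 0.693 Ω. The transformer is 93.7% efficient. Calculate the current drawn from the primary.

V_s = 230 × 50/163 = 70.552 V.
I_s = V_s/R = 70.552/0.693 = 101.81 A.
P_out = V_s I_s = 70.552 × 101.81 = 7182.7 W.
P_in = P_out/η = 7182.7/0.937 = 7665.6 W.
I_p = P_in/V_p = 7665.6/230 = 33.3 A.

I_p ≈ 33.3 A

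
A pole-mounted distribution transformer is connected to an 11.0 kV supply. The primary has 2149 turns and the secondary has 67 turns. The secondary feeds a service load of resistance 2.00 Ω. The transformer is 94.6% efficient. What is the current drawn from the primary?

I_p ≈ 5.65 A

V_s = 11000 × 67/2149 = 342.95 V.
I_s = V_s/R = 342.95/2.00 = 171.48 A.
P_out = V_s I_s = 342.95 × 171.48 = 58807 W.
P_in = P_out/η = 58807/0.946 = 62164 W.
I_p = P_in/V_p = 62164/11000 = 5.65 A.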